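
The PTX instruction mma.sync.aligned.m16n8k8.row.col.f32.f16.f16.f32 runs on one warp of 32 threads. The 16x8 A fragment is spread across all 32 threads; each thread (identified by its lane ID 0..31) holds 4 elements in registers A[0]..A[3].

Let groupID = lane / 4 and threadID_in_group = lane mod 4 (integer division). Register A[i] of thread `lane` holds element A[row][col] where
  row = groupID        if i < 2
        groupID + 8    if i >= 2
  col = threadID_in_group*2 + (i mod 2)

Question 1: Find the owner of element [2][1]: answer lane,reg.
8,1

r=2⇒gr=2,Rb=0  c=1⇒th=0,odd=1
L=2*4+0=8  i=0*2+1=1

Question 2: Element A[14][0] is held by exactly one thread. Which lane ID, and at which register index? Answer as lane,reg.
r: 14->gid=6,r8=1  c: 0->tid=0,i&1=0
L=6*4+0=24  i=1*2+0=2

24,2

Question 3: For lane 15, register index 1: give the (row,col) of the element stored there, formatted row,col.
lane 15: g=3 (15/4), t=3 (15%4)
i=1: r=3+0=3, c=3*2+1=7

3,7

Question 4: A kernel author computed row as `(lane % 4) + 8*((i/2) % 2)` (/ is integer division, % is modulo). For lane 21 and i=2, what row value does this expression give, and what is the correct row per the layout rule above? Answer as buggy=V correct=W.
`(lane % 4) + 8*((i/2) % 2)`[21,2]->9
21: g=5,t=1
[2] (5+8,1*2+0) = (13,2)
row: 9 vs 13

buggy=9 correct=13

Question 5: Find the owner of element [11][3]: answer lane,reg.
13,3

r=11⇒gr=3,Rb=1  c=3⇒th=1,odd=1
L=3*4+1=13  i=1*2+1=3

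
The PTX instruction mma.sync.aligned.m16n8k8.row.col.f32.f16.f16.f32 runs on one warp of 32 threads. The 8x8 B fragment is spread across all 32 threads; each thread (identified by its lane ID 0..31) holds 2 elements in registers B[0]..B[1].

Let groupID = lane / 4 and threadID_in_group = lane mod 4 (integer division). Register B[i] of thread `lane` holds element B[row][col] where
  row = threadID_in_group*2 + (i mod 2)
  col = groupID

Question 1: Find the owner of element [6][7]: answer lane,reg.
31,0

c=7⇒gr=7  r=6⇒th=3,odd=0
L=7*4+3=31  i=0=0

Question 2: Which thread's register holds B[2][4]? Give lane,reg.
c=4->g=4  r=2->t=1,b0=0
L=4*4+1=17  i=0=0

17,0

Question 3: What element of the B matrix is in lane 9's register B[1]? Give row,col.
3,2

lane 9: g=2 (9/4), t=1 (9%4)
i=1: r=1*2+1=3, c=g=2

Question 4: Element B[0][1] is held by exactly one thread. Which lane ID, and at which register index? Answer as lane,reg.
4,0

c=1⇒gr=1  r=0⇒th=0,odd=0
L=1*4+0=4  i=0=0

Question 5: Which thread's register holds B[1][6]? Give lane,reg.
24,1

c:6=>grp=6  r:1=>tig=0,lo=1
L=6*4+0=24  i=1=1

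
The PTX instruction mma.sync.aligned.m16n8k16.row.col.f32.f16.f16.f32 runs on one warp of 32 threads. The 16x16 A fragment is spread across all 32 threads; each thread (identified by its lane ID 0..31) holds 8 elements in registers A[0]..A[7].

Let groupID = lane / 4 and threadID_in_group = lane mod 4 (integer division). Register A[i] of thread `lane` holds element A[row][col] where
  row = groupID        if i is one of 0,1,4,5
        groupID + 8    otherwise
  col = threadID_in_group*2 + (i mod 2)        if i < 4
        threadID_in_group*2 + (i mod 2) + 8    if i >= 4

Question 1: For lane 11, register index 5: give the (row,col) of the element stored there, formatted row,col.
11: grp=2,tig=3
[5] (2+0,3*2+1+8) = (2,15)

2,15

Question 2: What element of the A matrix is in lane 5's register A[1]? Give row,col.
5: gr=1,th=1
[1] (1+0,1*2+1+0) = (1,3)

1,3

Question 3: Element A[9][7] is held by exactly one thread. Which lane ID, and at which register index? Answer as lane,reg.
r=9->g=1,rb=1  c=7->cb=0,t=3,b0=1
L=1*4+3=7  i=0*4+1*2+1=3

7,3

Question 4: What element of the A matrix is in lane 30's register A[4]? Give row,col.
30: grp=7,tig=2
[4] (7+0,2*2+0+8) = (7,12)

7,12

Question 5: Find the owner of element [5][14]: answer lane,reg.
r=5→G=5,rhi=0  c=14→chi=1,T=3,p=0
L=5*4+3=23  i=1*4+0*2+0=4

23,4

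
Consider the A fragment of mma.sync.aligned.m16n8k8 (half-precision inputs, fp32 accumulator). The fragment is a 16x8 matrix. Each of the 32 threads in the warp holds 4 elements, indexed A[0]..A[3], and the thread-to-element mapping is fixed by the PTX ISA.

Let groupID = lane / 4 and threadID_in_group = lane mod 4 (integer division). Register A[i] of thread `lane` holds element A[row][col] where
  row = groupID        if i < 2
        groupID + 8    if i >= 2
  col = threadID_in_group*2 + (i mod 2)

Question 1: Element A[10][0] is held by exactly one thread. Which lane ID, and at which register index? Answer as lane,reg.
r: 10->gid=2,r8=1  c: 0->tid=0,i&1=0
L=2*4+0=8  i=1*2+0=2

8,2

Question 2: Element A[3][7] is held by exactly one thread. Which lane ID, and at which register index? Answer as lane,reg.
15,1

r=3→G=3,rhi=0  c=7→T=3,p=1
L=3*4+3=15  i=0*2+1=1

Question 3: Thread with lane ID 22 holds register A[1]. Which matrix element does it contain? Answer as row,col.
5,5

lane 22⇒22/4=5, 22 mod 4=2
i=1  r:5+0⇒5  c:2·2+1⇒5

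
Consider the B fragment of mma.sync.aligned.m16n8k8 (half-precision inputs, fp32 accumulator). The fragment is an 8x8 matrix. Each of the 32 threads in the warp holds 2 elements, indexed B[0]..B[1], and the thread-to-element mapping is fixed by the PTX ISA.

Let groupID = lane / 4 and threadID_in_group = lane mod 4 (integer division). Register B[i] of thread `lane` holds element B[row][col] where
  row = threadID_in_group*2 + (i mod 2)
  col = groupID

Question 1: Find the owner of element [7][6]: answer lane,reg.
27,1

c: 6->gid=6  r: 7->tid=3,i&1=1
L=6*4+3=27  i=1=1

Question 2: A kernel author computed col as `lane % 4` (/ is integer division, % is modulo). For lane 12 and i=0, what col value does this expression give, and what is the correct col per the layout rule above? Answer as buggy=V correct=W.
`lane % 4`[12,0]->0
lane 12->12/4=3, 12 mod 4=0
i=0  r:2·0+0->0  c:3
col: 0 vs 3

buggy=0 correct=3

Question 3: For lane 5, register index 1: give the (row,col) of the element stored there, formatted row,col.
3,1

L=5⇒gr=5>>2=1, th=5&3=1
[1]⇒row 1·2+1=3  col gr=1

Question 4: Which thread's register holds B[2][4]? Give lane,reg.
c:4=>grp=4  r:2=>tig=1,lo=0
L=4*4+1=17  i=0=0

17,0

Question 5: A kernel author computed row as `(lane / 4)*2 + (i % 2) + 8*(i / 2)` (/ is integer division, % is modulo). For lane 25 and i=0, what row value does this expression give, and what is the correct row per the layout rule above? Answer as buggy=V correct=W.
`(lane / 4)*2 + (i % 2) + 8*(i / 2)`[25,0]->12
L=25->gid=25>>2=6, tid=25&3=1
[0]->row 1·2+0=2  col gid=6
row: 12 vs 2

buggy=12 correct=2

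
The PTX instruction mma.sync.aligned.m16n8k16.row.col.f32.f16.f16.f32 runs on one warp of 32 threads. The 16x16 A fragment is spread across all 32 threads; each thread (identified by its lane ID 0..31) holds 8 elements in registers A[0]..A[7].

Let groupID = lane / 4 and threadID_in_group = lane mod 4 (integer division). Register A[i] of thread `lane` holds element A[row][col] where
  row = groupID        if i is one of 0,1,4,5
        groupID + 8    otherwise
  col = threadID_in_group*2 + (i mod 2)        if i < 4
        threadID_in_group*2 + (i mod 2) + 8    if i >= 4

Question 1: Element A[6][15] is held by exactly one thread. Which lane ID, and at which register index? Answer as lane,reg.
27,5

r: 6->gid=6,r8=0  c: 15->c8=1,tid=3,i&1=1
L=6*4+3=27  i=1*4+0*2+1=5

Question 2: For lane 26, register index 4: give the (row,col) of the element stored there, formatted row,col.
lane 26: gr=6 (26/4), th=2 (26%4)
i=4: r=6+0=6, c=2*2+0+8=12

6,12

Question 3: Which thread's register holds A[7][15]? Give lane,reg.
31,5

r=7⇒gr=7,Rb=0  c=15⇒Cb=1,th=3,odd=1
L=7*4+3=31  i=1*4+0*2+1=5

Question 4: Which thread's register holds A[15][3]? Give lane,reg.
29,3

r=15⇒gr=7,Rb=1  c=3⇒Cb=0,th=1,odd=1
L=7*4+1=29  i=0*4+1*2+1=3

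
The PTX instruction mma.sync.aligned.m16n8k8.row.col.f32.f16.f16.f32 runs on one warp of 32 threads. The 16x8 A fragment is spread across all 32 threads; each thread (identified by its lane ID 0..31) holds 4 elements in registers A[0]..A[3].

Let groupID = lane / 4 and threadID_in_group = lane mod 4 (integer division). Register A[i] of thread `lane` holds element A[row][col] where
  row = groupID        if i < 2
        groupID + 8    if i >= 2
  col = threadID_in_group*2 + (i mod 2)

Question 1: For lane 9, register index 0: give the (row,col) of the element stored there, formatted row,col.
lane 9: gr=2 (9/4), th=1 (9%4)
i=0: r=2+0=2, c=1*2+0=2

2,2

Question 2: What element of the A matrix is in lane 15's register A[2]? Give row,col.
11,6

15: gid=3,tid=3
[2] (3+8,3*2+0) = (11,6)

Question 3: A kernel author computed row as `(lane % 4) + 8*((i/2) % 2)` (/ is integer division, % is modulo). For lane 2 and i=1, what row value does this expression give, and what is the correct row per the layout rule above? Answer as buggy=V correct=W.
buggy=2 correct=0

`(lane % 4) + 8*((i/2) % 2)`[2,1]→2
2: G=0,T=2
[1] (0+0,2*2+1) = (0,5)
row: 2 vs 0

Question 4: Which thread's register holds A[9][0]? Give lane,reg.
r: 9->gid=1,r8=1  c: 0->tid=0,i&1=0
L=1*4+0=4  i=1*2+0=2

4,2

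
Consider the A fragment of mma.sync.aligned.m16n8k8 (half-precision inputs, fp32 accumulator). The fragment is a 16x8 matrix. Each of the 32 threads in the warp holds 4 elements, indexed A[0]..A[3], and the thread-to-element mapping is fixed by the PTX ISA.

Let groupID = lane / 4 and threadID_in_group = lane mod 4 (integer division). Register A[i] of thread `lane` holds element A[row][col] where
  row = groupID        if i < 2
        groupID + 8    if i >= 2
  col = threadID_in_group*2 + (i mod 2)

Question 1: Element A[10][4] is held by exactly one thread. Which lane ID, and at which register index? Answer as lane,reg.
10,2

r:10=>grp=2,rB=1  c:4=>tig=2,lo=0
L=2*4+2=10  i=1*2+0=2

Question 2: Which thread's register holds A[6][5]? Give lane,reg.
26,1

r: 6->gid=6,r8=0  c: 5->tid=2,i&1=1
L=6*4+2=26  i=0*2+1=1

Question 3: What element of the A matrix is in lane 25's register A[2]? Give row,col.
lane 25=>25/4=6, 25 mod 4=1
i=2  r:6+8=>14  c:2·1+0=>2

14,2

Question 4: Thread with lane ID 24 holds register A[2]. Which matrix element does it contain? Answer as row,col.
14,0

lane 24→24/4=6, 24 mod 4=0
i=2  r:6+8→14  c:2·0+0→0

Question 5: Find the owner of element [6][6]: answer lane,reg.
27,0

r=6->g=6,rb=0  c=6->t=3,b0=0
L=6*4+3=27  i=0*2+0=0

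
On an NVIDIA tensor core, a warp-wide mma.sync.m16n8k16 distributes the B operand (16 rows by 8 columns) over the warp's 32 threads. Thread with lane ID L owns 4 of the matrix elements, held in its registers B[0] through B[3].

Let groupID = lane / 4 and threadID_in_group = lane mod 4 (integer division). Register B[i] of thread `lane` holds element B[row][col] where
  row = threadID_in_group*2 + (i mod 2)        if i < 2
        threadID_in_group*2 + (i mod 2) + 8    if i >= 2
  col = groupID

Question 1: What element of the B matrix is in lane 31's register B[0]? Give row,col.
6,7

lane 31: gid=7 (31/4), tid=3 (31%4)
i=0: r=3*2+0+0=6, c=gid=7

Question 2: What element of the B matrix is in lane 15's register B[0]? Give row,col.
6,3

lane 15⇒15/4=3, 15 mod 4=3
i=0  r:2·3+0+0⇒6  c:3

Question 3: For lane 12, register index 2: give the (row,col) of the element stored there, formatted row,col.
lane 12⇒12/4=3, 12 mod 4=0
i=2  r:2·0+0+8⇒8  c:3

8,3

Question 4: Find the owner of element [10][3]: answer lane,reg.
13,2

c:3=>grp=3  r:10=>rB=1,tig=1,lo=0
L=3*4+1=13  i=1*2+0=2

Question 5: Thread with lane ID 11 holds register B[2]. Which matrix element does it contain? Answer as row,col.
14,2

lane 11=>11/4=2, 11 mod 4=3
i=2  r:2·3+0+8=>14  c:2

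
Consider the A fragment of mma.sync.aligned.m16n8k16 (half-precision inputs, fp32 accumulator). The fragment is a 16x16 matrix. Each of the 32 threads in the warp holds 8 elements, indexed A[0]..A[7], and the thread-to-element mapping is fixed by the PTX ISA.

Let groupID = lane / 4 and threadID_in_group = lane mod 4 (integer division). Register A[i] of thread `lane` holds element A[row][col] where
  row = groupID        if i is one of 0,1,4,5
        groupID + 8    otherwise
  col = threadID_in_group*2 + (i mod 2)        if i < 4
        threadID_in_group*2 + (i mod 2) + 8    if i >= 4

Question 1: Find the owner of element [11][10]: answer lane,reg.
13,6

r=11->g=3,rb=1  c=10->cb=1,t=1,b0=0
L=3*4+1=13  i=1*4+1*2+0=6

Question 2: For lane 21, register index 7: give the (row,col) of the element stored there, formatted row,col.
13,11

lane 21->21/4=5, 21 mod 4=1
i=7  r:5+8->13  c:2·1+1+8->11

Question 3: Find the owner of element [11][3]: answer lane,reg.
r=11→G=3,rhi=1  c=3→chi=0,T=1,p=1
L=3*4+1=13  i=0*4+1*2+1=3

13,3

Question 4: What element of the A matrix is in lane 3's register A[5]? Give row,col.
3: gid=0,tid=3
[5] (0+0,3*2+1+8) = (0,15)

0,15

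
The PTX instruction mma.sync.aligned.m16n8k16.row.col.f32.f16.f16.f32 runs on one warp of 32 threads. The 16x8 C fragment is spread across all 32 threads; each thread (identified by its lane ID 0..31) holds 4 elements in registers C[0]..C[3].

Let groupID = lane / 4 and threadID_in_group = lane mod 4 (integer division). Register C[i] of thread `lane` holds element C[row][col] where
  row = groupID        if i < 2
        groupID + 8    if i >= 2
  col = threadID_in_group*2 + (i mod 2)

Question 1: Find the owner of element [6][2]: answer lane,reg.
r:6=>grp=6,rB=0  c:2=>tig=1,lo=0
L=6*4+1=25  i=0*2+0=0

25,0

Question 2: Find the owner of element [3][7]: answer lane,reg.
r=3->g=3,rb=0  c=7->t=3,b0=1
L=3*4+3=15  i=0*2+1=1

15,1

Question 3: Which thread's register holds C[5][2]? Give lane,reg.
21,0

r=5->g=5,rb=0  c=2->t=1,b0=0
L=5*4+1=21  i=0*2+0=0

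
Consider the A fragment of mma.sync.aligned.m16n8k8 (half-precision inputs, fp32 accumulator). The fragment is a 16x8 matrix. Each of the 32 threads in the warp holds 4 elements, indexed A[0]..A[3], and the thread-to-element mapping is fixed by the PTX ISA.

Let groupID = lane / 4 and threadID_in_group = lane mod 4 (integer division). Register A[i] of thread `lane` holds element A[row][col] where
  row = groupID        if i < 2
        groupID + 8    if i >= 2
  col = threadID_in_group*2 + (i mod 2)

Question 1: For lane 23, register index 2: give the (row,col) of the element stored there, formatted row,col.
lane 23: grp=5 (23/4), tig=3 (23%4)
i=2: r=5+8=13, c=3*2+0=6

13,6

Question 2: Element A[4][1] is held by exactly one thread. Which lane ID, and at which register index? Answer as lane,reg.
16,1

r=4->g=4,rb=0  c=1->t=0,b0=1
L=4*4+0=16  i=0*2+1=1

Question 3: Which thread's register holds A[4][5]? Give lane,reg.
r=4→G=4,rhi=0  c=5→T=2,p=1
L=4*4+2=18  i=0*2+1=1

18,1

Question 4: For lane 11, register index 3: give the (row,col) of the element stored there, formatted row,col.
10,7

lane 11⇒11/4=2, 11 mod 4=3
i=3  r:2+8⇒10  c:2·3+1⇒7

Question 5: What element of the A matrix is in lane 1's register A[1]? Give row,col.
0,3

lane 1=>1/4=0, 1 mod 4=1
i=1  r:0+0=>0  c:2·1+1=>3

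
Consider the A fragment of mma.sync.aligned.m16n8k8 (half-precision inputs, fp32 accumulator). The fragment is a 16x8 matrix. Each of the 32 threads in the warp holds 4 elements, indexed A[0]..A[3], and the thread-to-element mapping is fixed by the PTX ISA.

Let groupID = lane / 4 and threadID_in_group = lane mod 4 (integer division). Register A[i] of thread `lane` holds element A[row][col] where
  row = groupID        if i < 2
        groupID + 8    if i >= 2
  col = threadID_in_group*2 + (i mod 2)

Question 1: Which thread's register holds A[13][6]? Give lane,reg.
r=13->g=5,rb=1  c=6->t=3,b0=0
L=5*4+3=23  i=1*2+0=2

23,2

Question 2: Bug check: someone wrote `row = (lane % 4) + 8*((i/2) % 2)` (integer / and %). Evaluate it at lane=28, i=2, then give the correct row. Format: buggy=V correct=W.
buggy=8 correct=15

`(lane % 4) + 8*((i/2) % 2)`[28,2]→8
L=28→G=28>>2=7, T=28&3=0
[2]→row 7+8=15  col 0·2+0=0
row: 8 vs 15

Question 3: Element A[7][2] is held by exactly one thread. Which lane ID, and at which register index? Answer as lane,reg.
r=7⇒gr=7,Rb=0  c=2⇒th=1,odd=0
L=7*4+1=29  i=0*2+0=0

29,0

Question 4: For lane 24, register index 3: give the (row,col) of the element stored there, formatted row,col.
24: g=6,t=0
[3] (6+8,0*2+1) = (14,1)

14,1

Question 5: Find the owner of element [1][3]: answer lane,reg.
5,1

r=1⇒gr=1,Rb=0  c=3⇒th=1,odd=1
L=1*4+1=5  i=0*2+1=1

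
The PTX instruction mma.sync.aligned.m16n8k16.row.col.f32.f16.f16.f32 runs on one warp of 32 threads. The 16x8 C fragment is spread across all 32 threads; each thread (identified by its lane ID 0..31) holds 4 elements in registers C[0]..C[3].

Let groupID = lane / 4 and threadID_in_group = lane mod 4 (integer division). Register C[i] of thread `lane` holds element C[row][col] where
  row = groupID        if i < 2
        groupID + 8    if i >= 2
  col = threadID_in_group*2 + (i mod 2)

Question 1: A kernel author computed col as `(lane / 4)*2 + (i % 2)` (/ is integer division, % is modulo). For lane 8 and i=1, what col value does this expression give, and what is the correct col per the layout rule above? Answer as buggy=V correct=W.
buggy=5 correct=1

`(lane / 4)*2 + (i % 2)`[8,1]->5
lane 8->8/4=2, 8 mod 4=0
i=1  r:2+0->2  c:2·0+1->1
col: 5 vs 1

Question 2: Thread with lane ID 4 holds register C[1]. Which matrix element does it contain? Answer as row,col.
1,1

lane 4: G=1 (4/4), T=0 (4%4)
i=1: r=1+0=1, c=0*2+1=1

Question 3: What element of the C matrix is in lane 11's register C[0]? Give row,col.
lane 11=>11/4=2, 11 mod 4=3
i=0  r:2+0=>2  c:2·3+0=>6

2,6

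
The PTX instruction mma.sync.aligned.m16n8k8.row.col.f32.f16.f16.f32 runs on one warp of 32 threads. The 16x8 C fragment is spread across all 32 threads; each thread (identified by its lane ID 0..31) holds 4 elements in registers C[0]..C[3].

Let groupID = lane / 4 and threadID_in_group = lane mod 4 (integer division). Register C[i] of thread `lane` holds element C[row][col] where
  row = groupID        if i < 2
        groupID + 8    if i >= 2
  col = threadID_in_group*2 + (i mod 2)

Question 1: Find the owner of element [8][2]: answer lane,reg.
r=8⇒gr=0,Rb=1  c=2⇒th=1,odd=0
L=0*4+1=1  i=1*2+0=2

1,2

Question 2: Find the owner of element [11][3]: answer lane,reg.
r=11→G=3,rhi=1  c=3→T=1,p=1
L=3*4+1=13  i=1*2+1=3

13,3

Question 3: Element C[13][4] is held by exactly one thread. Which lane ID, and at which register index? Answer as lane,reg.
22,2

r=13→G=5,rhi=1  c=4→T=2,p=0
L=5*4+2=22  i=1*2+0=2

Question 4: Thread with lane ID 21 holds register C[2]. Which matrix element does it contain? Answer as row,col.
13,2

lane 21: gid=5 (21/4), tid=1 (21%4)
i=2: r=5+8=13, c=1*2+0=2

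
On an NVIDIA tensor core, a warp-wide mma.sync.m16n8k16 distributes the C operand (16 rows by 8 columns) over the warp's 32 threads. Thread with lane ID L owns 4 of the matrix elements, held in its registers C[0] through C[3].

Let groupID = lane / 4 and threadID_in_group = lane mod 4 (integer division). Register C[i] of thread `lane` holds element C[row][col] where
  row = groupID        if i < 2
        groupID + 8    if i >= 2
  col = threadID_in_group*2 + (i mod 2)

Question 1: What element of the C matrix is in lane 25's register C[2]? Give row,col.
L=25=>grp=25>>2=6, tig=25&3=1
[2]=>row 6+8=14  col 1·2+0=2

14,2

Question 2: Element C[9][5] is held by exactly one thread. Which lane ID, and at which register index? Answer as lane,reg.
r: 9->gid=1,r8=1  c: 5->tid=2,i&1=1
L=1*4+2=6  i=1*2+1=3

6,3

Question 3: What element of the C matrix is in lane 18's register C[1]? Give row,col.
L=18->g=18>>2=4, t=18&3=2
[1]->row 4+0=4  col 2·2+1=5

4,5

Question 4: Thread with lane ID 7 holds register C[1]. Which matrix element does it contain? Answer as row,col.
L=7→G=7>>2=1, T=7&3=3
[1]→row 1+0=1  col 3·2+1=7

1,7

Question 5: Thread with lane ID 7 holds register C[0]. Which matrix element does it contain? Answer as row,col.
1,6

lane 7: g=1 (7/4), t=3 (7%4)
i=0: r=1+0=1, c=3*2+0=6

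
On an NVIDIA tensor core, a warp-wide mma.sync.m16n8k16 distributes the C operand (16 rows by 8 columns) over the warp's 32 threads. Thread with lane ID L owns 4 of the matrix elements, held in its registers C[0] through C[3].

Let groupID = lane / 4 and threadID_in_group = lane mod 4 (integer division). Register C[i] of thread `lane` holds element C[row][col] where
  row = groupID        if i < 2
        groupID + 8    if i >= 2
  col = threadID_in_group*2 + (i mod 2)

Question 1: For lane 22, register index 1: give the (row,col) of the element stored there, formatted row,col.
lane 22=>22/4=5, 22 mod 4=2
i=1  r:5+0=>5  c:2·2+1=>5

5,5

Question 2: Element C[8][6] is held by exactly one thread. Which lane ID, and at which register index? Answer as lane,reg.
r:8=>grp=0,rB=1  c:6=>tig=3,lo=0
L=0*4+3=3  i=1*2+0=2

3,2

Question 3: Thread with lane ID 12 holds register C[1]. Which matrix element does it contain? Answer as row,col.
lane 12->12/4=3, 12 mod 4=0
i=1  r:3+0->3  c:2·0+1->1

3,1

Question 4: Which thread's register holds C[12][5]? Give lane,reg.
r: 12->gid=4,r8=1  c: 5->tid=2,i&1=1
L=4*4+2=18  i=1*2+1=3

18,3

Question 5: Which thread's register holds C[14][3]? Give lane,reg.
25,3

r: 14->gid=6,r8=1  c: 3->tid=1,i&1=1
L=6*4+1=25  i=1*2+1=3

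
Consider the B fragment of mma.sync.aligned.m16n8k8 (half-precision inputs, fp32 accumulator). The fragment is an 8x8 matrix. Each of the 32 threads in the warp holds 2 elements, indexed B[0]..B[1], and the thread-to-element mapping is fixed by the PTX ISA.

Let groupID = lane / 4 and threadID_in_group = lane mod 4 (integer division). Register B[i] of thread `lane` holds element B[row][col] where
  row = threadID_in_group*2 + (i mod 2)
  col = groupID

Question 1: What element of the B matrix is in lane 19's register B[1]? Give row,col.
7,4

19: g=4,t=3
[1] (3*2+1,4) = (7,4)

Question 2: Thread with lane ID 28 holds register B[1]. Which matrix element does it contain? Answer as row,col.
lane 28: g=7 (28/4), t=0 (28%4)
i=1: r=0*2+1=1, c=g=7

1,7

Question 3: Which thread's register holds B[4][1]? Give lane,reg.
c: 1->gid=1  r: 4->tid=2,i&1=0
L=1*4+2=6  i=0=0

6,0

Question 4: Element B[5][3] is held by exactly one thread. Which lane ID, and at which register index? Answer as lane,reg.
14,1

c=3->g=3  r=5->t=2,b0=1
L=3*4+2=14  i=1=1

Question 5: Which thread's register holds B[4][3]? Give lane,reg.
14,0

c=3⇒gr=3  r=4⇒th=2,odd=0
L=3*4+2=14  i=0=0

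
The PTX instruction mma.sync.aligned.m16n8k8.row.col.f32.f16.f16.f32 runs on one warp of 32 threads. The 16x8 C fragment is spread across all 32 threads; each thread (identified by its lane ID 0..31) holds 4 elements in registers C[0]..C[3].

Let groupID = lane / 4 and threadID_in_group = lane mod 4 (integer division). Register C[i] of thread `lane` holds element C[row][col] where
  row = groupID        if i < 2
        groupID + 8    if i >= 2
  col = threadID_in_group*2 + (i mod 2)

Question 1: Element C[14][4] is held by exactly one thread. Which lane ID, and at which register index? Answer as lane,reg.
26,2

r=14→G=6,rhi=1  c=4→T=2,p=0
L=6*4+2=26  i=1*2+0=2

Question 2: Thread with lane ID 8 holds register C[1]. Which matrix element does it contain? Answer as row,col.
lane 8->8/4=2, 8 mod 4=0
i=1  r:2+0->2  c:2·0+1->1

2,1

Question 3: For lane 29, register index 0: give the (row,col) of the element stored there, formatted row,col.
29: g=7,t=1
[0] (7+0,1*2+0) = (7,2)

7,2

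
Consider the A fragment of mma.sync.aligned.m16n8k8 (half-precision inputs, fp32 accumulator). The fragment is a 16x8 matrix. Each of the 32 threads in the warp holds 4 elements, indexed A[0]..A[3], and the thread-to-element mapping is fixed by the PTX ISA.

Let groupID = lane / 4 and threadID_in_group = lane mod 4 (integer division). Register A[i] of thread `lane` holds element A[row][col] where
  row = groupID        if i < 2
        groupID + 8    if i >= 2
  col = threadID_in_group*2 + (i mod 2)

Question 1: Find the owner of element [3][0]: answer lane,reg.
r=3→G=3,rhi=0  c=0→T=0,p=0
L=3*4+0=12  i=0*2+0=0

12,0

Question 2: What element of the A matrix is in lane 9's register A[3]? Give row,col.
9: gr=2,th=1
[3] (2+8,1*2+1) = (10,3)

10,3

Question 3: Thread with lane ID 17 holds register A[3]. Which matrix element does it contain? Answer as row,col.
17: gr=4,th=1
[3] (4+8,1*2+1) = (12,3)

12,3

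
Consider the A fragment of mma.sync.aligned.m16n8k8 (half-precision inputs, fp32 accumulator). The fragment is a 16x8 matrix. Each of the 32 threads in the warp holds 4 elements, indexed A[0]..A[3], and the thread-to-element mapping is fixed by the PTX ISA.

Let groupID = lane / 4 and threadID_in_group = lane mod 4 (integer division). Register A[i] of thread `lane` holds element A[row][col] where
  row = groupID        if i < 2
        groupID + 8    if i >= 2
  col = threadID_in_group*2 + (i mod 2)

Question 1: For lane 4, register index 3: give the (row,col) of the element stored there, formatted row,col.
4: g=1,t=0
[3] (1+8,0*2+1) = (9,1)

9,1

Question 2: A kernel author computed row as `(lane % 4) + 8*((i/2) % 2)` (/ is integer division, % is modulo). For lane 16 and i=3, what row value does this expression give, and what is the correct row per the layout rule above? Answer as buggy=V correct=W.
`(lane % 4) + 8*((i/2) % 2)`[16,3]→8
L=16→G=16>>2=4, T=16&3=0
[3]→row 4+8=12  col 0·2+1=1
row: 8 vs 12

buggy=8 correct=12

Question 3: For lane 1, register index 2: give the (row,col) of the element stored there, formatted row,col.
1: G=0,T=1
[2] (0+8,1*2+0) = (8,2)

8,2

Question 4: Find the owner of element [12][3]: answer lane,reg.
17,3

r:12=>grp=4,rB=1  c:3=>tig=1,lo=1
L=4*4+1=17  i=1*2+1=3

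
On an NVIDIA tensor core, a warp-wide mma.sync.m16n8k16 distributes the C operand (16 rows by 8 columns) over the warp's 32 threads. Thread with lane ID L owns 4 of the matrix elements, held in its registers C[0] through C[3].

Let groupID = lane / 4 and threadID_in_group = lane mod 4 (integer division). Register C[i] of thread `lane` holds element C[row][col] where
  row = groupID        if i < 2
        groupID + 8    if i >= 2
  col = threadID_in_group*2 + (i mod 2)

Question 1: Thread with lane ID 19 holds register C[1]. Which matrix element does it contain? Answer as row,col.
L=19→G=19>>2=4, T=19&3=3
[1]→row 4+0=4  col 3·2+1=7

4,7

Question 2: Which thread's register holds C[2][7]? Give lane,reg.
r:2=>grp=2,rB=0  c:7=>tig=3,lo=1
L=2*4+3=11  i=0*2+1=1

11,1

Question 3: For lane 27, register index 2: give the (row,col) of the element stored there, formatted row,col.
L=27→G=27>>2=6, T=27&3=3
[2]→row 6+8=14  col 3·2+0=6

14,6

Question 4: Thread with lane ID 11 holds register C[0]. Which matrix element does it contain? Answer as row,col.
2,6

lane 11: gr=2 (11/4), th=3 (11%4)
i=0: r=2+0=2, c=3*2+0=6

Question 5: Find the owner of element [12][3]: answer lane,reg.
r=12→G=4,rhi=1  c=3→T=1,p=1
L=4*4+1=17  i=1*2+1=3

17,3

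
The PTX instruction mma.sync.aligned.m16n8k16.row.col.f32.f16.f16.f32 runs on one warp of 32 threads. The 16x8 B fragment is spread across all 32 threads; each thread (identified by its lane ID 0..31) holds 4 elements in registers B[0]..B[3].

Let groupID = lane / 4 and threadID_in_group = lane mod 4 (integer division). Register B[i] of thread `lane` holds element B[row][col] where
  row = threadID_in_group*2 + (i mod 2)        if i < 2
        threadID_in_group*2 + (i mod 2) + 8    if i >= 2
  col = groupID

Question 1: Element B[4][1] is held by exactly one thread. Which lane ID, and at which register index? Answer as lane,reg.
6,0

c:1=>grp=1  r:4=>rB=0,tig=2,lo=0
L=1*4+2=6  i=0*2+0=0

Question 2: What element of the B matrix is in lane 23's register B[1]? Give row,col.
lane 23→23/4=5, 23 mod 4=3
i=1  r:2·3+1+0→7  c:5

7,5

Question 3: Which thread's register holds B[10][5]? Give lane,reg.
21,2

c=5⇒gr=5  r=10⇒Rb=1,th=1,odd=0
L=5*4+1=21  i=1*2+0=2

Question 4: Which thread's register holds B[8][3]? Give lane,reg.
c: 3->gid=3  r: 8->r8=1,tid=0,i&1=0
L=3*4+0=12  i=1*2+0=2

12,2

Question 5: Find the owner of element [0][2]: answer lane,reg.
8,0

c: 2->gid=2  r: 0->r8=0,tid=0,i&1=0
L=2*4+0=8  i=0*2+0=0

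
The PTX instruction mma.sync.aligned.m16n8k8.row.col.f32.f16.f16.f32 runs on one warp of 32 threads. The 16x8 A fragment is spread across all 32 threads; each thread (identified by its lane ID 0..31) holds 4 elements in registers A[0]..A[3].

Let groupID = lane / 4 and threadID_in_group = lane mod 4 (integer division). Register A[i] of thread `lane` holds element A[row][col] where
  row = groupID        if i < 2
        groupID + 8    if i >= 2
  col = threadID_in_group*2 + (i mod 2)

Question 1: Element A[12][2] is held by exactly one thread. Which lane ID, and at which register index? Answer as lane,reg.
r=12→G=4,rhi=1  c=2→T=1,p=0
L=4*4+1=17  i=1*2+0=2

17,2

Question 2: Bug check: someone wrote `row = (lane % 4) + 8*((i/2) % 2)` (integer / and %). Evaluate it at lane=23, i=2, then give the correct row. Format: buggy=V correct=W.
`(lane % 4) + 8*((i/2) % 2)`[23,2]→11
23: G=5,T=3
[2] (5+8,3*2+0) = (13,6)
row: 11 vs 13

buggy=11 correct=13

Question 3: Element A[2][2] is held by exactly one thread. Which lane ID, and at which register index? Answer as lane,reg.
r=2⇒gr=2,Rb=0  c=2⇒th=1,odd=0
L=2*4+1=9  i=0*2+0=0

9,0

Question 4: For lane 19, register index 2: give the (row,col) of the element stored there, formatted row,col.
19: grp=4,tig=3
[2] (4+8,3*2+0) = (12,6)

12,6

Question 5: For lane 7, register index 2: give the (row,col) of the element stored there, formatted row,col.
9,6

L=7=>grp=7>>2=1, tig=7&3=3
[2]=>row 1+8=9  col 3·2+0=6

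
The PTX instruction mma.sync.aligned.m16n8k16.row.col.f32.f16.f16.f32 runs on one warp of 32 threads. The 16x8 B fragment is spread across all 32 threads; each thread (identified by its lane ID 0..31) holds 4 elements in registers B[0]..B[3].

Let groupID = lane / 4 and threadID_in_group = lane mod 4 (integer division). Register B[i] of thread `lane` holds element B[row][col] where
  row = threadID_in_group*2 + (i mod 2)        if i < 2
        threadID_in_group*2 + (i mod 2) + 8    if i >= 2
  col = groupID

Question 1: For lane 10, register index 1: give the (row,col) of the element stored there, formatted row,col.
L=10=>grp=10>>2=2, tig=10&3=2
[1]=>row 2·2+1+0=5  col grp=2

5,2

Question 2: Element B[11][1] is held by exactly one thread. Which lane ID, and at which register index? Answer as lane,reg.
c=1->g=1  r=11->rb=1,t=1,b0=1
L=1*4+1=5  i=1*2+1=3

5,3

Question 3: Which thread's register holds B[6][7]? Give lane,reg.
c=7⇒gr=7  r=6⇒Rb=0,th=3,odd=0
L=7*4+3=31  i=0*2+0=0

31,0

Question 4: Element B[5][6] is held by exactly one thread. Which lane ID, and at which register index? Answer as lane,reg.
26,1

c:6=>grp=6  r:5=>rB=0,tig=2,lo=1
L=6*4+2=26  i=0*2+1=1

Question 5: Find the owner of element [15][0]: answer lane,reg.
c: 0->gid=0  r: 15->r8=1,tid=3,i&1=1
L=0*4+3=3  i=1*2+1=3

3,3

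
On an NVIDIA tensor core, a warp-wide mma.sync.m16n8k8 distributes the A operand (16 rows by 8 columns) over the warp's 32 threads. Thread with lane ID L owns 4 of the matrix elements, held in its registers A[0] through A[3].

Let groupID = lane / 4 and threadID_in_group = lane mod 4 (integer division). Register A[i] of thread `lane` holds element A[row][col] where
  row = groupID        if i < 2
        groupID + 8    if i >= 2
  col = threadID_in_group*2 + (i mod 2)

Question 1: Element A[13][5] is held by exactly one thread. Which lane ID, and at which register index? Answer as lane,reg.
r=13→G=5,rhi=1  c=5→T=2,p=1
L=5*4+2=22  i=1*2+1=3

22,3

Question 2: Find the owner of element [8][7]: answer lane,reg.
r: 8->gid=0,r8=1  c: 7->tid=3,i&1=1
L=0*4+3=3  i=1*2+1=3

3,3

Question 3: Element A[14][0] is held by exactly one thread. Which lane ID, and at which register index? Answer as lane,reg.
r=14⇒gr=6,Rb=1  c=0⇒th=0,odd=0
L=6*4+0=24  i=1*2+0=2

24,2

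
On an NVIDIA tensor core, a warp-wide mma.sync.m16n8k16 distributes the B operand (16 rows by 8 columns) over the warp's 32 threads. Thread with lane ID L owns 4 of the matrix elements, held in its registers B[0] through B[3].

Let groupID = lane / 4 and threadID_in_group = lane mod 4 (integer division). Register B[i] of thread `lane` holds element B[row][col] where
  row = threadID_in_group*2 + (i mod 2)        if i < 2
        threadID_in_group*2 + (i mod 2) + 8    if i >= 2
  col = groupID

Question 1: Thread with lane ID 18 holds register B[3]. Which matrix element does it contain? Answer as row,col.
13,4

L=18→G=18>>2=4, T=18&3=2
[3]→row 2·2+1+8=13  col G=4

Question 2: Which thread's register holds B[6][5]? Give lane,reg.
23,0

c=5⇒gr=5  r=6⇒Rb=0,th=3,odd=0
L=5*4+3=23  i=0*2+0=0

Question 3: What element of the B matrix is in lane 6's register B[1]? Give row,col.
5,1

L=6⇒gr=6>>2=1, th=6&3=2
[1]⇒row 2·2+1+0=5  col gr=1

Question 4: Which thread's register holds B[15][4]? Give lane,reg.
c=4->g=4  r=15->rb=1,t=3,b0=1
L=4*4+3=19  i=1*2+1=3

19,3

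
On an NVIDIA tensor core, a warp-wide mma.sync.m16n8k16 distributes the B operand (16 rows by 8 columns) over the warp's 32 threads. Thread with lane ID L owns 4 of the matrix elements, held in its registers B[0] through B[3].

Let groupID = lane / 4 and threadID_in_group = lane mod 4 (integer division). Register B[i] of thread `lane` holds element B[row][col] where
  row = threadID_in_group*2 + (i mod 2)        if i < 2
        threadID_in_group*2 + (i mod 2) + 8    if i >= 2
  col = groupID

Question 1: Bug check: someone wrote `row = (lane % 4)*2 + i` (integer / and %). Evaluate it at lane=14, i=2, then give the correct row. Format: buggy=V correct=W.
`(lane % 4)*2 + i`[14,2]->6
L=14->gid=14>>2=3, tid=14&3=2
[2]->row 2·2+0+8=12  col gid=3
row: 6 vs 12

buggy=6 correct=12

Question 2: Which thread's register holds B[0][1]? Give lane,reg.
c: 1->gid=1  r: 0->r8=0,tid=0,i&1=0
L=1*4+0=4  i=0*2+0=0

4,0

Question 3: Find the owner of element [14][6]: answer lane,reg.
27,2

c:6=>grp=6  r:14=>rB=1,tig=3,lo=0
L=6*4+3=27  i=1*2+0=2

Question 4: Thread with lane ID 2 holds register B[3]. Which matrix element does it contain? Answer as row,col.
L=2→G=2>>2=0, T=2&3=2
[3]→row 2·2+1+8=13  col G=0

13,0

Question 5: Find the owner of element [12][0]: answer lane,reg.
c=0->g=0  r=12->rb=1,t=2,b0=0
L=0*4+2=2  i=1*2+0=2

2,2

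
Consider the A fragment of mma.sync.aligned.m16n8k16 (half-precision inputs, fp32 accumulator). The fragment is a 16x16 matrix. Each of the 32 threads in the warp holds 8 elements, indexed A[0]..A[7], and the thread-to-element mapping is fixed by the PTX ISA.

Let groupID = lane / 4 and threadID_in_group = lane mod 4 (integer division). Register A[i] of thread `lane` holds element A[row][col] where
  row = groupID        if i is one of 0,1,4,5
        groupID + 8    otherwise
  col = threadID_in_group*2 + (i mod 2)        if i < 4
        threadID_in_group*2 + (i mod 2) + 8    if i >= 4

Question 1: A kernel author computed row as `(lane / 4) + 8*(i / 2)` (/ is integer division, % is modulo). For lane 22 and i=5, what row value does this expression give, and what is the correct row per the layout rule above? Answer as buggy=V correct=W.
`(lane / 4) + 8*(i / 2)`[22,5]->21
L=22->gid=22>>2=5, tid=22&3=2
[5]->row 5+0=5  col 2·2+1+8=13
row: 21 vs 5

buggy=21 correct=5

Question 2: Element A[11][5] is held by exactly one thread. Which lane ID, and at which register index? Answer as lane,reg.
14,3

r=11→G=3,rhi=1  c=5→chi=0,T=2,p=1
L=3*4+2=14  i=0*4+1*2+1=3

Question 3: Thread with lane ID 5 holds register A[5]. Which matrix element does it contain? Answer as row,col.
1,11

lane 5: grp=1 (5/4), tig=1 (5%4)
i=5: r=1+0=1, c=1*2+1+8=11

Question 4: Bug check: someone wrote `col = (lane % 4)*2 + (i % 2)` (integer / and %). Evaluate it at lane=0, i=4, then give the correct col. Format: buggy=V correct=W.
buggy=0 correct=8

`(lane % 4)*2 + (i % 2)`[0,4]->0
lane 0->0/4=0, 0 mod 4=0
i=4  r:0+0->0  c:2·0+0+8->8
col: 0 vs 8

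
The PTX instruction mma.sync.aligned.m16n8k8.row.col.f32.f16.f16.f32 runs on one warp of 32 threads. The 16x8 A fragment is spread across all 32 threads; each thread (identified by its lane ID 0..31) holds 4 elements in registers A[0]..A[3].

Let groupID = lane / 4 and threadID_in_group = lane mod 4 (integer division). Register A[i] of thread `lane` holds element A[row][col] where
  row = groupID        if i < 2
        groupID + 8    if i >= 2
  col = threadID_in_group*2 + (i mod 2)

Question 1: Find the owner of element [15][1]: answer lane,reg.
r=15⇒gr=7,Rb=1  c=1⇒th=0,odd=1
L=7*4+0=28  i=1*2+1=3

28,3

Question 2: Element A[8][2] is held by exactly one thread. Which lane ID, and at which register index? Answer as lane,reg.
r:8=>grp=0,rB=1  c:2=>tig=1,lo=0
L=0*4+1=1  i=1*2+0=2

1,2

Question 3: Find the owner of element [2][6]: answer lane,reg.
r: 2->gid=2,r8=0  c: 6->tid=3,i&1=0
L=2*4+3=11  i=0*2+0=0

11,0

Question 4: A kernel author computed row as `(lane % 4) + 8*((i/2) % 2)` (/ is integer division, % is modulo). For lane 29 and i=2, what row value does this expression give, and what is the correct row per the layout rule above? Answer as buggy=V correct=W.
`(lane % 4) + 8*((i/2) % 2)`[29,2]=>9
lane 29=>29/4=7, 29 mod 4=1
i=2  r:7+8=>15  c:2·1+0=>2
row: 9 vs 15

buggy=9 correct=15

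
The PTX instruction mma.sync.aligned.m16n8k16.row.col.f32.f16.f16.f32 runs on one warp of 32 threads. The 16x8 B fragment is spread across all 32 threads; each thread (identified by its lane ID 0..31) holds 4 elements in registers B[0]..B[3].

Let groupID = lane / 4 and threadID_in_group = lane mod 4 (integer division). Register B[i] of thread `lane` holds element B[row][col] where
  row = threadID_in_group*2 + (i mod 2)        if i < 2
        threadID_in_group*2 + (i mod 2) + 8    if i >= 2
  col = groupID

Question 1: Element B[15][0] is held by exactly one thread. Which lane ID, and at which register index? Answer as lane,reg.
c: 0->gid=0  r: 15->r8=1,tid=3,i&1=1
L=0*4+3=3  i=1*2+1=3

3,3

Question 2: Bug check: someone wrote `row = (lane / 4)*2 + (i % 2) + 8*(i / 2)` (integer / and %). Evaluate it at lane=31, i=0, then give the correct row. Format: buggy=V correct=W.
buggy=14 correct=6

`(lane / 4)*2 + (i % 2) + 8*(i / 2)`[31,0]->14
lane 31->31/4=7, 31 mod 4=3
i=0  r:2·3+0+0->6  c:7
row: 14 vs 6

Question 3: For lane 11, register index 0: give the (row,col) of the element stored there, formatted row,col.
L=11=>grp=11>>2=2, tig=11&3=3
[0]=>row 3·2+0+0=6  col grp=2

6,2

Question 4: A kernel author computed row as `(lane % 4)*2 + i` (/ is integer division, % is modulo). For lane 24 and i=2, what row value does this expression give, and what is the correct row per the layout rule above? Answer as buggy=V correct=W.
buggy=2 correct=8

`(lane % 4)*2 + i`[24,2]=>2
L=24=>grp=24>>2=6, tig=24&3=0
[2]=>row 0·2+0+8=8  col grp=6
row: 2 vs 8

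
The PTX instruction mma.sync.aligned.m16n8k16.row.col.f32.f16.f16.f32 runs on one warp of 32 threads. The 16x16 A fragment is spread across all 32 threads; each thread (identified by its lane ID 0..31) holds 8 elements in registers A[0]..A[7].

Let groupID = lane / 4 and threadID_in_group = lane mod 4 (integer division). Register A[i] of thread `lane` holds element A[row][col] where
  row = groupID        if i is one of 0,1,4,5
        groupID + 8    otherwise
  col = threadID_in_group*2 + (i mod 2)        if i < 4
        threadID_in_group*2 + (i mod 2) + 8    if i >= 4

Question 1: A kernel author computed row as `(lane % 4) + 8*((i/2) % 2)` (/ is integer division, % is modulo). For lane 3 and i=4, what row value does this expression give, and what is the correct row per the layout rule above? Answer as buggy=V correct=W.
`(lane % 4) + 8*((i/2) % 2)`[3,4]=>3
3: grp=0,tig=3
[4] (0+0,3*2+0+8) = (0,14)
row: 3 vs 0

buggy=3 correct=0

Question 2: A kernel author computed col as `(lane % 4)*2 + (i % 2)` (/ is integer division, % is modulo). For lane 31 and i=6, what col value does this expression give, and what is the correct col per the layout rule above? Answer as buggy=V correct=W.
buggy=6 correct=14

`(lane % 4)*2 + (i % 2)`[31,6]=>6
L=31=>grp=31>>2=7, tig=31&3=3
[6]=>row 7+8=15  col 3·2+0+8=14
col: 6 vs 14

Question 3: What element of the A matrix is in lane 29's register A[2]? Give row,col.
lane 29: g=7 (29/4), t=1 (29%4)
i=2: r=7+8=15, c=1*2+0+0=2

15,2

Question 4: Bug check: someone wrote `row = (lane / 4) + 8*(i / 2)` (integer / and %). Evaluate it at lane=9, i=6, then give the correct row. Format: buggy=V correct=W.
`(lane / 4) + 8*(i / 2)`[9,6]->26
9: g=2,t=1
[6] (2+8,1*2+0+8) = (10,10)
row: 26 vs 10

buggy=26 correct=10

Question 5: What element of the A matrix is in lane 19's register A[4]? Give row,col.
4,14

lane 19: gid=4 (19/4), tid=3 (19%4)
i=4: r=4+0=4, c=3*2+0+8=14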